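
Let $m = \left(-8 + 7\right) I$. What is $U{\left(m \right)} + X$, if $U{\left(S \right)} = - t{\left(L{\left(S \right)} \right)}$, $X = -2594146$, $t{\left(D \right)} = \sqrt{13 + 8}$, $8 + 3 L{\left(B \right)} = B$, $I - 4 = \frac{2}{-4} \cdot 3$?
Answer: $-2594146 - \sqrt{21} \approx -2.5942 \cdot 10^{6}$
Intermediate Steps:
$I = \frac{5}{2}$ ($I = 4 + \frac{2}{-4} \cdot 3 = 4 + 2 \left(- \frac{1}{4}\right) 3 = 4 - \frac{3}{2} = \frac{5}{2} \approx 2.5$)
$L{\left(B \right)} = - \frac{8}{3} + \frac{B}{3}$
$t{\left(D \right)} = \sqrt{21}$
$m = - \frac{5}{2}$ ($m = \left(-8 + 7\right) \frac{5}{2} = \left(-1\right) \frac{5}{2} = - \frac{5}{2} \approx -2.5$)
$U{\left(S \right)} = - \sqrt{21}$
$U{\left(m \right)} + X = - \sqrt{21} - 2594146 = -2594146 - \sqrt{21}$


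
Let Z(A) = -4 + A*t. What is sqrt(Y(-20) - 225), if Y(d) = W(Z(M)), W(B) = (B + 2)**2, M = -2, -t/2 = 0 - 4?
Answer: 3*sqrt(11) ≈ 9.9499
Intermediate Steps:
t = 8 (t = -2*(0 - 4) = -2*(-4) = 8)
Z(A) = -4 + 8*A (Z(A) = -4 + A*8 = -4 + 8*A)
W(B) = (2 + B)**2
Y(d) = 324 (Y(d) = (2 + (-4 + 8*(-2)))**2 = (2 + (-4 - 16))**2 = (2 - 20)**2 = (-18)**2 = 324)
sqrt(Y(-20) - 225) = sqrt(324 - 225) = sqrt(99) = 3*sqrt(11)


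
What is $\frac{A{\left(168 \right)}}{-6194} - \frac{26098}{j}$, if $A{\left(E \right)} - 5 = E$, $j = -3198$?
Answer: $\frac{80548879}{9904206} \approx 8.1328$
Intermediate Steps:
$A{\left(E \right)} = 5 + E$
$\frac{A{\left(168 \right)}}{-6194} - \frac{26098}{j} = \frac{5 + 168}{-6194} - \frac{26098}{-3198} = 173 \left(- \frac{1}{6194}\right) - - \frac{13049}{1599} = - \frac{173}{6194} + \frac{13049}{1599} = \frac{80548879}{9904206}$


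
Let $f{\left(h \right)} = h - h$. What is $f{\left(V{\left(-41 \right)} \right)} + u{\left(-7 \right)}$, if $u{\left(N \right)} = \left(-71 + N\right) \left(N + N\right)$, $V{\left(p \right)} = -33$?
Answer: $1092$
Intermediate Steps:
$f{\left(h \right)} = 0$
$u{\left(N \right)} = 2 N \left(-71 + N\right)$ ($u{\left(N \right)} = \left(-71 + N\right) 2 N = 2 N \left(-71 + N\right)$)
$f{\left(V{\left(-41 \right)} \right)} + u{\left(-7 \right)} = 0 + 2 \left(-7\right) \left(-71 - 7\right) = 0 + 2 \left(-7\right) \left(-78\right) = 0 + 1092 = 1092$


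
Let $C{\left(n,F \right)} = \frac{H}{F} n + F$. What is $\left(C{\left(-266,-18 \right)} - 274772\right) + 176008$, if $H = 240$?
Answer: $- \frac{285706}{3} \approx -95235.0$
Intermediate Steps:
$C{\left(n,F \right)} = F + \frac{240 n}{F}$ ($C{\left(n,F \right)} = \frac{240}{F} n + F = \frac{240 n}{F} + F = F + \frac{240 n}{F}$)
$\left(C{\left(-266,-18 \right)} - 274772\right) + 176008 = \left(\left(-18 + 240 \left(-266\right) \frac{1}{-18}\right) - 274772\right) + 176008 = \left(\left(-18 + 240 \left(-266\right) \left(- \frac{1}{18}\right)\right) - 274772\right) + 176008 = \left(\left(-18 + \frac{10640}{3}\right) - 274772\right) + 176008 = \left(\frac{10586}{3} - 274772\right) + 176008 = - \frac{813730}{3} + 176008 = - \frac{285706}{3}$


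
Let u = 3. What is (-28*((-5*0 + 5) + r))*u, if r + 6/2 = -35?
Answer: 2772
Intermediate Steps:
r = -38 (r = -3 - 35 = -38)
(-28*((-5*0 + 5) + r))*u = -28*((-5*0 + 5) - 38)*3 = -28*((0 + 5) - 38)*3 = -28*(5 - 38)*3 = -28*(-33)*3 = 924*3 = 2772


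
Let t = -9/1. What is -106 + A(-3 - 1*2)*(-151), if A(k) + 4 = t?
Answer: 1857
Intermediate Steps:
t = -9 (t = -9*1 = -9)
A(k) = -13 (A(k) = -4 - 9 = -13)
-106 + A(-3 - 1*2)*(-151) = -106 - 13*(-151) = -106 + 1963 = 1857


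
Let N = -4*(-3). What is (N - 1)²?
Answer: 121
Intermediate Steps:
N = 12
(N - 1)² = (12 - 1)² = 11² = 121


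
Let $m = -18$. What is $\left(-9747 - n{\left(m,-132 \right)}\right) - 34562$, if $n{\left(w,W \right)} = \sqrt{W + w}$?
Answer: $-44309 - 5 i \sqrt{6} \approx -44309.0 - 12.247 i$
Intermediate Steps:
$\left(-9747 - n{\left(m,-132 \right)}\right) - 34562 = \left(-9747 - \sqrt{-132 - 18}\right) - 34562 = \left(-9747 - \sqrt{-150}\right) - 34562 = \left(-9747 - 5 i \sqrt{6}\right) - 34562 = -44309 - 5 i \sqrt{6}$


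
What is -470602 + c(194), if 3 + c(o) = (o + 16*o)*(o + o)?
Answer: 809019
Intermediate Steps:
c(o) = -3 + 34*o**2 (c(o) = -3 + (o + 16*o)*(o + o) = -3 + (17*o)*(2*o) = -3 + 34*o**2)
-470602 + c(194) = -470602 + (-3 + 34*194**2) = -470602 + (-3 + 34*37636) = -470602 + (-3 + 1279624) = -470602 + 1279621 = 809019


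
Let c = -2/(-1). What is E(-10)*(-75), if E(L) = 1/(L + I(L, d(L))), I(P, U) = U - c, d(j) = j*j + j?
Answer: -25/26 ≈ -0.96154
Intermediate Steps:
c = 2 (c = -2*(-1) = 2)
d(j) = j + j² (d(j) = j² + j = j + j²)
I(P, U) = -2 + U (I(P, U) = U - 1*2 = U - 2 = -2 + U)
E(L) = 1/(-2 + L + L*(1 + L)) (E(L) = 1/(L + (-2 + L*(1 + L))) = 1/(-2 + L + L*(1 + L)))
E(-10)*(-75) = -75/(-2 - 10 - 10*(1 - 10)) = -75/(-2 - 10 - 10*(-9)) = -75/(-2 - 10 + 90) = -75/78 = (1/78)*(-75) = -25/26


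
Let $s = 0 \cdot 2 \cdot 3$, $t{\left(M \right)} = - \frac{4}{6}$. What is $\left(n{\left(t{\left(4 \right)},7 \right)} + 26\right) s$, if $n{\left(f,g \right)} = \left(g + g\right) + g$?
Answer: $0$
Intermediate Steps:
$t{\left(M \right)} = - \frac{2}{3}$ ($t{\left(M \right)} = \left(-4\right) \frac{1}{6} = - \frac{2}{3}$)
$n{\left(f,g \right)} = 3 g$ ($n{\left(f,g \right)} = 2 g + g = 3 g$)
$s = 0$ ($s = 0 \cdot 3 = 0$)
$\left(n{\left(t{\left(4 \right)},7 \right)} + 26\right) s = \left(3 \cdot 7 + 26\right) 0 = \left(21 + 26\right) 0 = 47 \cdot 0 = 0$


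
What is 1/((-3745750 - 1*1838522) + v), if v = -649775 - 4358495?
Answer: -1/10592542 ≈ -9.4406e-8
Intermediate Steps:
v = -5008270
1/((-3745750 - 1*1838522) + v) = 1/((-3745750 - 1*1838522) - 5008270) = 1/((-3745750 - 1838522) - 5008270) = 1/(-5584272 - 5008270) = 1/(-10592542) = -1/10592542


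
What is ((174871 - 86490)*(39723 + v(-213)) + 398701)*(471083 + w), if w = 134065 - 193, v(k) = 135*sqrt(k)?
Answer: 2124092082147620 + 7217981260425*I*sqrt(213) ≈ 2.1241e+15 + 1.0534e+14*I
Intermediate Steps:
w = 133872
((174871 - 86490)*(39723 + v(-213)) + 398701)*(471083 + w) = ((174871 - 86490)*(39723 + 135*sqrt(-213)) + 398701)*(471083 + 133872) = (88381*(39723 + 135*(I*sqrt(213))) + 398701)*604955 = (88381*(39723 + 135*I*sqrt(213)) + 398701)*604955 = ((3510758463 + 11931435*I*sqrt(213)) + 398701)*604955 = (3511157164 + 11931435*I*sqrt(213))*604955 = 2124092082147620 + 7217981260425*I*sqrt(213)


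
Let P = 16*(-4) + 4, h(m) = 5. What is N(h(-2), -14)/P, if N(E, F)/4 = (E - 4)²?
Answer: -1/15 ≈ -0.066667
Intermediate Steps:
N(E, F) = 4*(-4 + E)² (N(E, F) = 4*(E - 4)² = 4*(-4 + E)²)
P = -60 (P = -64 + 4 = -60)
N(h(-2), -14)/P = (4*(-4 + 5)²)/(-60) = (4*1²)*(-1/60) = (4*1)*(-1/60) = 4*(-1/60) = -1/15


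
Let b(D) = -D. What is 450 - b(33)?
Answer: 483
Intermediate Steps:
450 - b(33) = 450 - (-1)*33 = 450 - 1*(-33) = 450 + 33 = 483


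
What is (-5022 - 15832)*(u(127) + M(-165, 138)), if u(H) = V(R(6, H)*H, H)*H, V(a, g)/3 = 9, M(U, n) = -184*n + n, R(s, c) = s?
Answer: 455138550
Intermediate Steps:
M(U, n) = -183*n
V(a, g) = 27 (V(a, g) = 3*9 = 27)
u(H) = 27*H
(-5022 - 15832)*(u(127) + M(-165, 138)) = (-5022 - 15832)*(27*127 - 183*138) = -20854*(3429 - 25254) = -20854*(-21825) = 455138550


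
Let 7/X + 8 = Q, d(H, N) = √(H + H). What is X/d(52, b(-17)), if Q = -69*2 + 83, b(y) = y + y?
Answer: -√26/468 ≈ -0.010895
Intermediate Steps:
b(y) = 2*y
Q = -55 (Q = -138 + 83 = -55)
d(H, N) = √2*√H (d(H, N) = √(2*H) = √2*√H)
X = -⅑ (X = 7/(-8 - 55) = 7/(-63) = 7*(-1/63) = -⅑ ≈ -0.11111)
X/d(52, b(-17)) = -√26/52/9 = -√26/468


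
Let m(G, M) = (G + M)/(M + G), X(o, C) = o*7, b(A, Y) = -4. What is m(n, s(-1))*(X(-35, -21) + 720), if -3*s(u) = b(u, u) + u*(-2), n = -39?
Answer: 475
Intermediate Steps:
X(o, C) = 7*o
s(u) = 4/3 + 2*u/3 (s(u) = -(-4 + u*(-2))/3 = -(-4 - 2*u)/3 = 4/3 + 2*u/3)
m(G, M) = 1 (m(G, M) = (G + M)/(G + M) = 1)
m(n, s(-1))*(X(-35, -21) + 720) = 1*(7*(-35) + 720) = 1*(-245 + 720) = 1*475 = 475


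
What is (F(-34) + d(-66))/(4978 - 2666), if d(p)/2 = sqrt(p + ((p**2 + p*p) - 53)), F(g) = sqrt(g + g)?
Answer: sqrt(8593)/1156 + I*sqrt(17)/1156 ≈ 0.080189 + 0.0035667*I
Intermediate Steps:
F(g) = sqrt(2)*sqrt(g) (F(g) = sqrt(2*g) = sqrt(2)*sqrt(g))
d(p) = 2*sqrt(-53 + p + 2*p**2) (d(p) = 2*sqrt(p + ((p**2 + p*p) - 53)) = 2*sqrt(p + ((p**2 + p**2) - 53)) = 2*sqrt(p + (2*p**2 - 53)) = 2*sqrt(p + (-53 + 2*p**2)) = 2*sqrt(-53 + p + 2*p**2))
(F(-34) + d(-66))/(4978 - 2666) = (sqrt(2)*sqrt(-34) + 2*sqrt(-53 - 66 + 2*(-66)**2))/(4978 - 2666) = (sqrt(2)*(I*sqrt(34)) + 2*sqrt(-53 - 66 + 2*4356))/2312 = (2*I*sqrt(17) + 2*sqrt(-53 - 66 + 8712))*(1/2312) = (2*I*sqrt(17) + 2*sqrt(8593))*(1/2312) = (2*sqrt(8593) + 2*I*sqrt(17))*(1/2312) = sqrt(8593)/1156 + I*sqrt(17)/1156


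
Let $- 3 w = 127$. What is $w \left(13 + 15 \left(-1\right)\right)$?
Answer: $\frac{254}{3} \approx 84.667$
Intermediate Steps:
$w = - \frac{127}{3}$ ($w = \left(- \frac{1}{3}\right) 127 = - \frac{127}{3} \approx -42.333$)
$w \left(13 + 15 \left(-1\right)\right) = - \frac{127 \left(13 + 15 \left(-1\right)\right)}{3} = - \frac{127 \left(13 - 15\right)}{3} = \left(- \frac{127}{3}\right) \left(-2\right) = \frac{254}{3}$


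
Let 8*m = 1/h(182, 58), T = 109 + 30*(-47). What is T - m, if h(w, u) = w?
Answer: -1894257/1456 ≈ -1301.0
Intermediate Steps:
T = -1301 (T = 109 - 1410 = -1301)
m = 1/1456 (m = (1/8)/182 = (1/8)*(1/182) = 1/1456 ≈ 0.00068681)
T - m = -1301 - 1*1/1456 = -1301 - 1/1456 = -1894257/1456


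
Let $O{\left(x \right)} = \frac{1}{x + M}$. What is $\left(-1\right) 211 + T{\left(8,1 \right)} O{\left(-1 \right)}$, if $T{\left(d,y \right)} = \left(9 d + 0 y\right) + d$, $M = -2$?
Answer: $- \frac{713}{3} \approx -237.67$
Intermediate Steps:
$O{\left(x \right)} = \frac{1}{-2 + x}$ ($O{\left(x \right)} = \frac{1}{x - 2} = \frac{1}{-2 + x}$)
$T{\left(d,y \right)} = 10 d$ ($T{\left(d,y \right)} = \left(9 d + 0\right) + d = 9 d + d = 10 d$)
$\left(-1\right) 211 + T{\left(8,1 \right)} O{\left(-1 \right)} = \left(-1\right) 211 + \frac{10 \cdot 8}{-2 - 1} = -211 + \frac{80}{-3} = -211 + 80 \left(- \frac{1}{3}\right) = -211 - \frac{80}{3} = - \frac{713}{3}$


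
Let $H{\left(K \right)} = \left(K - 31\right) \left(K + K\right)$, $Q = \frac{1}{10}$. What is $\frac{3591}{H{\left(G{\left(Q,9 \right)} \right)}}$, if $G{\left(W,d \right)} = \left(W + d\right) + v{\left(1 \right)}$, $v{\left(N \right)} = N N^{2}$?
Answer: $- \frac{9450}{1111} \approx -8.5058$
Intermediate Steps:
$Q = \frac{1}{10} \approx 0.1$
$v{\left(N \right)} = N^{3}$
$G{\left(W,d \right)} = 1 + W + d$ ($G{\left(W,d \right)} = \left(W + d\right) + 1^{3} = \left(W + d\right) + 1 = 1 + W + d$)
$H{\left(K \right)} = 2 K \left(-31 + K\right)$ ($H{\left(K \right)} = \left(-31 + K\right) 2 K = 2 K \left(-31 + K\right)$)
$\frac{3591}{H{\left(G{\left(Q,9 \right)} \right)}} = \frac{3591}{2 \left(1 + \frac{1}{10} + 9\right) \left(-31 + \left(1 + \frac{1}{10} + 9\right)\right)} = \frac{3591}{2 \cdot \frac{101}{10} \left(-31 + \frac{101}{10}\right)} = \frac{3591}{2 \cdot \frac{101}{10} \left(- \frac{209}{10}\right)} = \frac{3591}{- \frac{21109}{50}} = 3591 \left(- \frac{50}{21109}\right) = - \frac{9450}{1111}$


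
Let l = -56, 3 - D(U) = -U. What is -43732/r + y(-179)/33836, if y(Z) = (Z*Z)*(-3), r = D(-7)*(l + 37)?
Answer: -371755325/642884 ≈ -578.26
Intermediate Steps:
D(U) = 3 + U (D(U) = 3 - (-1)*U = 3 + U)
r = 76 (r = (3 - 7)*(-56 + 37) = -4*(-19) = 76)
y(Z) = -3*Z**2 (y(Z) = Z**2*(-3) = -3*Z**2)
-43732/r + y(-179)/33836 = -43732/76 - 3*(-179)**2/33836 = -43732*1/76 - 3*32041*(1/33836) = -10933/19 - 96123*1/33836 = -10933/19 - 96123/33836 = -371755325/642884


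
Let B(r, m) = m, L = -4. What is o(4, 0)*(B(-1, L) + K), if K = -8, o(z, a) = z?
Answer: -48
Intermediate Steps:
o(4, 0)*(B(-1, L) + K) = 4*(-4 - 8) = 4*(-12) = -48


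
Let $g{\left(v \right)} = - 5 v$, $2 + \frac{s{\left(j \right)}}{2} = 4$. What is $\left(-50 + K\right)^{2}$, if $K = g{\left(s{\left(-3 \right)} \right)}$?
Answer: $4900$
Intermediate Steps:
$s{\left(j \right)} = 4$ ($s{\left(j \right)} = -4 + 2 \cdot 4 = -4 + 8 = 4$)
$K = -20$ ($K = \left(-5\right) 4 = -20$)
$\left(-50 + K\right)^{2} = \left(-50 - 20\right)^{2} = \left(-70\right)^{2} = 4900$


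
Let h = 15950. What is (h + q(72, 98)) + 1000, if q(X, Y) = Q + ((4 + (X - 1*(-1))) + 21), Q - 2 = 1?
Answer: 17051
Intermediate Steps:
Q = 3 (Q = 2 + 1 = 3)
q(X, Y) = 29 + X (q(X, Y) = 3 + ((4 + (X - 1*(-1))) + 21) = 3 + ((4 + (X + 1)) + 21) = 3 + ((4 + (1 + X)) + 21) = 3 + ((5 + X) + 21) = 3 + (26 + X) = 29 + X)
(h + q(72, 98)) + 1000 = (15950 + (29 + 72)) + 1000 = (15950 + 101) + 1000 = 16051 + 1000 = 17051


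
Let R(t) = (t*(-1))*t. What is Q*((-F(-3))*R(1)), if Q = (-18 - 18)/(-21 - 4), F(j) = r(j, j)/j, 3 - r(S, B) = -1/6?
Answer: -38/25 ≈ -1.5200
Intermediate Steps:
r(S, B) = 19/6 (r(S, B) = 3 - (-1)/6 = 3 - 1*(-⅙) = 3 + ⅙ = 19/6)
F(j) = 19/(6*j)
R(t) = -t² (R(t) = (-t)*t = -t²)
Q = 36/25 (Q = -36/(-25) = -36*(-1/25) = 36/25 ≈ 1.4400)
Q*((-F(-3))*R(1)) = 36*((-19/(6*(-3)))*(-1*1²))/25 = 36*((-19*(-1)/(6*3))*(-1*1))/25 = 36*(-1*(-19/18)*(-1))/25 = 36*((19/18)*(-1))/25 = (36/25)*(-19/18) = -38/25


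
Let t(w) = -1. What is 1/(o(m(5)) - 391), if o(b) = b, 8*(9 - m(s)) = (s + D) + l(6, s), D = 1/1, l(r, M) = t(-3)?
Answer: -8/3061 ≈ -0.0026135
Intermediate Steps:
l(r, M) = -1
D = 1
m(s) = 9 - s/8 (m(s) = 9 - ((s + 1) - 1)/8 = 9 - ((1 + s) - 1)/8 = 9 - s/8)
1/(o(m(5)) - 391) = 1/((9 - ⅛*5) - 391) = 1/((9 - 5/8) - 391) = 1/(67/8 - 391) = 1/(-3061/8) = -8/3061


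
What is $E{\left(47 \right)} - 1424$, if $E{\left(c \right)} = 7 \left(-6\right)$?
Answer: $-1466$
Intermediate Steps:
$E{\left(c \right)} = -42$
$E{\left(47 \right)} - 1424 = -42 - 1424 = -1466$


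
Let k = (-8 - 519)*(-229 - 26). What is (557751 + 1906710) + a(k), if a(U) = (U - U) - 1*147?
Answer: 2464314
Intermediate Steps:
k = 134385 (k = -527*(-255) = 134385)
a(U) = -147 (a(U) = 0 - 147 = -147)
(557751 + 1906710) + a(k) = (557751 + 1906710) - 147 = 2464461 - 147 = 2464314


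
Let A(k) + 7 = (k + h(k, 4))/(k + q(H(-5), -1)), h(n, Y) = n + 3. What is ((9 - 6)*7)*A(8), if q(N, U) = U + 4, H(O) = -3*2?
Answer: -1218/11 ≈ -110.73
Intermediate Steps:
H(O) = -6
q(N, U) = 4 + U
h(n, Y) = 3 + n
A(k) = -7 + (3 + 2*k)/(3 + k) (A(k) = -7 + (k + (3 + k))/(k + (4 - 1)) = -7 + (3 + 2*k)/(k + 3) = -7 + (3 + 2*k)/(3 + k))
((9 - 6)*7)*A(8) = ((9 - 6)*7)*((-18 - 5*8)/(3 + 8)) = (3*7)*((-18 - 40)/11) = 21*((1/11)*(-58)) = 21*(-58/11) = -1218/11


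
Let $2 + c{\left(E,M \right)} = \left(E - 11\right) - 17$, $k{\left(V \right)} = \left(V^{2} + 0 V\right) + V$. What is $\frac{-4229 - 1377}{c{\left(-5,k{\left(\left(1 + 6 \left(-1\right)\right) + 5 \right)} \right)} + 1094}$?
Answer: $- \frac{5606}{1059} \approx -5.2937$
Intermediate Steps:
$k{\left(V \right)} = V + V^{2}$ ($k{\left(V \right)} = \left(V^{2} + 0\right) + V = V^{2} + V = V + V^{2}$)
$c{\left(E,M \right)} = -30 + E$ ($c{\left(E,M \right)} = -2 + \left(\left(E - 11\right) - 17\right) = -2 + \left(\left(-11 + E\right) - 17\right) = -2 + \left(-28 + E\right) = -30 + E$)
$\frac{-4229 - 1377}{c{\left(-5,k{\left(\left(1 + 6 \left(-1\right)\right) + 5 \right)} \right)} + 1094} = \frac{-4229 - 1377}{\left(-30 - 5\right) + 1094} = - \frac{5606}{-35 + 1094} = - \frac{5606}{1059}$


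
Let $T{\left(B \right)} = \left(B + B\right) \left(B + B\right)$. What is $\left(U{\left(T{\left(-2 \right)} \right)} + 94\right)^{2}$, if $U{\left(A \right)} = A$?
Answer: $12100$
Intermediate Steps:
$T{\left(B \right)} = 4 B^{2}$ ($T{\left(B \right)} = 2 B 2 B = 4 B^{2}$)
$\left(U{\left(T{\left(-2 \right)} \right)} + 94\right)^{2} = \left(4 \left(-2\right)^{2} + 94\right)^{2} = \left(4 \cdot 4 + 94\right)^{2} = \left(16 + 94\right)^{2} = 110^{2} = 12100$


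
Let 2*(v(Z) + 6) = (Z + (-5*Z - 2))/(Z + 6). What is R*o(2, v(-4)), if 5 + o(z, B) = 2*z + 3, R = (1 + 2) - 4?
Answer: -2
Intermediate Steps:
v(Z) = -6 + (-2 - 4*Z)/(2*(6 + Z)) (v(Z) = -6 + ((Z + (-5*Z - 2))/(Z + 6))/2 = -6 + ((Z + (-2 - 5*Z))/(6 + Z))/2 = -6 + ((-2 - 4*Z)/(6 + Z))/2 = -6 + (-2 - 4*Z)/(2*(6 + Z)))
R = -1 (R = 3 - 4 = -1)
o(z, B) = -2 + 2*z (o(z, B) = -5 + (2*z + 3) = -5 + (3 + 2*z) = -2 + 2*z)
R*o(2, v(-4)) = -(-2 + 2*2) = -(-2 + 4) = -1*2 = -2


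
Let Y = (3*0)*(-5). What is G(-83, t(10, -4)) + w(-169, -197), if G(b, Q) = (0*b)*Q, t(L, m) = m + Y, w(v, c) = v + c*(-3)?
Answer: 422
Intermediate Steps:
Y = 0 (Y = 0*(-5) = 0)
w(v, c) = v - 3*c
t(L, m) = m (t(L, m) = m + 0 = m)
G(b, Q) = 0 (G(b, Q) = 0*Q = 0)
G(-83, t(10, -4)) + w(-169, -197) = 0 + (-169 - 3*(-197)) = 0 + (-169 + 591) = 0 + 422 = 422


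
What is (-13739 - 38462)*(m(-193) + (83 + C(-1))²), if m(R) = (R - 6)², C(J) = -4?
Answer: -2392998242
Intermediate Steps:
m(R) = (-6 + R)²
(-13739 - 38462)*(m(-193) + (83 + C(-1))²) = (-13739 - 38462)*((-6 - 193)² + (83 - 4)²) = -52201*((-199)² + 79²) = -52201*(39601 + 6241) = -52201*45842 = -2392998242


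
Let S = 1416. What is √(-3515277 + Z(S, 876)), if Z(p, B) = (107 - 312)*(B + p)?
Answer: 3*I*√442793 ≈ 1996.3*I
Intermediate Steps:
Z(p, B) = -205*B - 205*p (Z(p, B) = -205*(B + p) = -205*B - 205*p)
√(-3515277 + Z(S, 876)) = √(-3515277 + (-205*876 - 205*1416)) = √(-3515277 + (-179580 - 290280)) = √(-3515277 - 469860) = √(-3985137) = 3*I*√442793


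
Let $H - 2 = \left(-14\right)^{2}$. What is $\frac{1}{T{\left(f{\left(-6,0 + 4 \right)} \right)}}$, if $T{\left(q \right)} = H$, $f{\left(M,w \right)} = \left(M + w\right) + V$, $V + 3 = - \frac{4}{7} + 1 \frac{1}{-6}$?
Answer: $\frac{1}{198} \approx 0.0050505$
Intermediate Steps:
$V = - \frac{157}{42}$ ($V = -3 + \left(- \frac{4}{7} + 1 \frac{1}{-6}\right) = -3 + \left(\left(-4\right) \frac{1}{7} + 1 \left(- \frac{1}{6}\right)\right) = -3 - \frac{31}{42} = - \frac{157}{42} \approx -3.7381$)
$H = 198$ ($H = 2 + \left(-14\right)^{2} = 2 + 196 = 198$)
$f{\left(M,w \right)} = - \frac{157}{42} + M + w$ ($f{\left(M,w \right)} = \left(M + w\right) - \frac{157}{42} = - \frac{157}{42} + M + w$)
$T{\left(q \right)} = 198$
$\frac{1}{T{\left(f{\left(-6,0 + 4 \right)} \right)}} = \frac{1}{198}$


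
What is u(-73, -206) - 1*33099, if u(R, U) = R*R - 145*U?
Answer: 2100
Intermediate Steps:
u(R, U) = R² - 145*U
u(-73, -206) - 1*33099 = ((-73)² - 145*(-206)) - 1*33099 = (5329 + 29870) - 33099 = 35199 - 33099 = 2100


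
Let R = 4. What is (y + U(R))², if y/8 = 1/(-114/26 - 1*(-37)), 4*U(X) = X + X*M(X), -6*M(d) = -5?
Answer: 436921/101124 ≈ 4.3206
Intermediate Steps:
M(d) = ⅚ (M(d) = -⅙*(-5) = ⅚)
U(X) = 11*X/24 (U(X) = (X + X*(⅚))/4 = (X + 5*X/6)/4 = (11*X/6)/4 = 11*X/24)
y = 13/53 (y = 8/(-114/26 - 1*(-37)) = 8/(-114*1/26 + 37) = 8/(-57/13 + 37) = 8/(424/13) = 8*(13/424) = 13/53 ≈ 0.24528)
(y + U(R))² = (13/53 + (11/24)*4)² = (13/53 + 11/6)² = (661/318)² = 436921/101124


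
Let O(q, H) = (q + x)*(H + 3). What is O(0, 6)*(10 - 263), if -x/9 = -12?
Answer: -245916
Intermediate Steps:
x = 108 (x = -9*(-12) = 108)
O(q, H) = (3 + H)*(108 + q) (O(q, H) = (q + 108)*(H + 3) = (108 + q)*(3 + H) = (3 + H)*(108 + q))
O(0, 6)*(10 - 263) = (324 + 3*0 + 108*6 + 6*0)*(10 - 263) = (324 + 0 + 648 + 0)*(-253) = 972*(-253) = -245916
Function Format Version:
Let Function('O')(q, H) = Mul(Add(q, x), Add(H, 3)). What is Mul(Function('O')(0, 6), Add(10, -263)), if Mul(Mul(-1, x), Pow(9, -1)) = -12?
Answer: -245916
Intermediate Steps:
x = 108 (x = Mul(-9, -12) = 108)
Function('O')(q, H) = Mul(Add(3, H), Add(108, q)) (Function('O')(q, H) = Mul(Add(q, 108), Add(H, 3)) = Mul(Add(108, q), Add(3, H)) = Mul(Add(3, H), Add(108, q)))
Mul(Function('O')(0, 6), Add(10, -263)) = Mul(Add(324, Mul(3, 0), Mul(108, 6), Mul(6, 0)), Add(10, -263)) = Mul(Add(324, 0, 648, 0), -253) = Mul(972, -253) = -245916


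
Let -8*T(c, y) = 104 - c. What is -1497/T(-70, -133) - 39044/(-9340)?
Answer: 4943729/67715 ≈ 73.008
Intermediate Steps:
T(c, y) = -13 + c/8 (T(c, y) = -(104 - c)/8 = -13 + c/8)
-1497/T(-70, -133) - 39044/(-9340) = -1497/(-13 + (1/8)*(-70)) - 39044/(-9340) = -1497/(-13 - 35/4) - 39044*(-1/9340) = -1497/(-87/4) + 9761/2335 = -1497*(-4/87) + 9761/2335 = 1996/29 + 9761/2335 = 4943729/67715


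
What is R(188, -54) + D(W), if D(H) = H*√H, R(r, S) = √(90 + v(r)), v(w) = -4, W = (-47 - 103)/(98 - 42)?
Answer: √86 - 375*I*√21/392 ≈ 9.2736 - 4.3838*I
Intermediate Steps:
W = -75/28 (W = -150/56 = -150*1/56 = -75/28 ≈ -2.6786)
R(r, S) = √86 (R(r, S) = √(90 - 4) = √86)
D(H) = H^(3/2)
R(188, -54) + D(W) = √86 + (-75/28)^(3/2) = √86 - 375*I*√21/392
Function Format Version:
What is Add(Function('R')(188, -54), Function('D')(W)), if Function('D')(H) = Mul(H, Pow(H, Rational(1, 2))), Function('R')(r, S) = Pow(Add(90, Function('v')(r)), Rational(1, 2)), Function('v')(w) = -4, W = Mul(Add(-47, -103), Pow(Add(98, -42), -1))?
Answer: Add(Pow(86, Rational(1, 2)), Mul(Rational(-375, 392), I, Pow(21, Rational(1, 2)))) ≈ Add(9.2736, Mul(-4.3838, I))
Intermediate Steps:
W = Rational(-75, 28) (W = Mul(-150, Pow(56, -1)) = Mul(-150, Rational(1, 56)) = Rational(-75, 28) ≈ -2.6786)
Function('R')(r, S) = Pow(86, Rational(1, 2)) (Function('R')(r, S) = Pow(Add(90, -4), Rational(1, 2)) = Pow(86, Rational(1, 2)))
Function('D')(H) = Pow(H, Rational(3, 2))
Add(Function('R')(188, -54), Function('D')(W)) = Add(Pow(86, Rational(1, 2)), Pow(Rational(-75, 28), Rational(3, 2))) = Add(Pow(86, Rational(1, 2)), Mul(Rational(-375, 392), I, Pow(21, Rational(1, 2))))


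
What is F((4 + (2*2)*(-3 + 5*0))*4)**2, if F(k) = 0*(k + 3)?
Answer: 0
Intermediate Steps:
F(k) = 0 (F(k) = 0*(3 + k) = 0)
F((4 + (2*2)*(-3 + 5*0))*4)**2 = 0**2 = 0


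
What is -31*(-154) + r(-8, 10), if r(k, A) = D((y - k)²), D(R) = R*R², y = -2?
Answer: 51430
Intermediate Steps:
D(R) = R³
r(k, A) = (-2 - k)⁶ (r(k, A) = ((-2 - k)²)³ = (-2 - k)⁶)
-31*(-154) + r(-8, 10) = -31*(-154) + (2 - 8)⁶ = 4774 + (-6)⁶ = 4774 + 46656 = 51430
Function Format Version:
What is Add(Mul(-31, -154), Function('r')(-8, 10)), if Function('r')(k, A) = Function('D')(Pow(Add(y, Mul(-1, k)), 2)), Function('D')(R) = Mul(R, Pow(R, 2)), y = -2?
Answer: 51430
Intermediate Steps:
Function('D')(R) = Pow(R, 3)
Function('r')(k, A) = Pow(Add(-2, Mul(-1, k)), 6) (Function('r')(k, A) = Pow(Pow(Add(-2, Mul(-1, k)), 2), 3) = Pow(Add(-2, Mul(-1, k)), 6))
Add(Mul(-31, -154), Function('r')(-8, 10)) = Add(Mul(-31, -154), Pow(Add(2, -8), 6)) = Add(4774, Pow(-6, 6)) = Add(4774, 46656) = 51430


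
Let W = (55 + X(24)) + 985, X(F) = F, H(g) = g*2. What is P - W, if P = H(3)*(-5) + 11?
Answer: -1083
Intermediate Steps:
H(g) = 2*g
W = 1064 (W = (55 + 24) + 985 = 79 + 985 = 1064)
P = -19 (P = (2*3)*(-5) + 11 = 6*(-5) + 11 = -30 + 11 = -19)
P - W = -19 - 1*1064 = -19 - 1064 = -1083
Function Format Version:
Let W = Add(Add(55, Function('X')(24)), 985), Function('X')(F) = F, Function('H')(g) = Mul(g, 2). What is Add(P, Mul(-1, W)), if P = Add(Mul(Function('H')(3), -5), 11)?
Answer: -1083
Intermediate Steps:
Function('H')(g) = Mul(2, g)
W = 1064 (W = Add(Add(55, 24), 985) = Add(79, 985) = 1064)
P = -19 (P = Add(Mul(Mul(2, 3), -5), 11) = Add(Mul(6, -5), 11) = Add(-30, 11) = -19)
Add(P, Mul(-1, W)) = Add(-19, Mul(-1, 1064)) = Add(-19, -1064) = -1083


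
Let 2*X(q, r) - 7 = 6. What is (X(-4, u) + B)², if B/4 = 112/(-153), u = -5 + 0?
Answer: 1194649/93636 ≈ 12.758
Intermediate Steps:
u = -5
B = -448/153 (B = 4*(112/(-153)) = 4*(112*(-1/153)) = 4*(-112/153) = -448/153 ≈ -2.9281)
X(q, r) = 13/2 (X(q, r) = 7/2 + (½)*6 = 7/2 + 3 = 13/2)
(X(-4, u) + B)² = (13/2 - 448/153)² = (1093/306)² = 1194649/93636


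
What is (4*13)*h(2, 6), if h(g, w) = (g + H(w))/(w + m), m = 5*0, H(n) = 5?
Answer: 182/3 ≈ 60.667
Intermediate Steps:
m = 0
h(g, w) = (5 + g)/w (h(g, w) = (g + 5)/(w + 0) = (5 + g)/w)
(4*13)*h(2, 6) = (4*13)*((5 + 2)/6) = 52*((⅙)*7) = 52*(7/6) = 182/3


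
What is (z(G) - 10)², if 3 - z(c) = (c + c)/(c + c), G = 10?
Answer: 64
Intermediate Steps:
z(c) = 2 (z(c) = 3 - (c + c)/(c + c) = 3 - 2*c/(2*c) = 3 - 2*c*1/(2*c) = 3 - 1*1 = 3 - 1 = 2)
(z(G) - 10)² = (2 - 10)² = (-8)² = 64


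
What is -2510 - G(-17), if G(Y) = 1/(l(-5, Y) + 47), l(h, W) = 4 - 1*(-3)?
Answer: -135541/54 ≈ -2510.0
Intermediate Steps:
l(h, W) = 7 (l(h, W) = 4 + 3 = 7)
G(Y) = 1/54 (G(Y) = 1/(7 + 47) = 1/54)
-2510 - G(-17) = -2510 - 1*1/54 = -2510 - 1/54 = -135541/54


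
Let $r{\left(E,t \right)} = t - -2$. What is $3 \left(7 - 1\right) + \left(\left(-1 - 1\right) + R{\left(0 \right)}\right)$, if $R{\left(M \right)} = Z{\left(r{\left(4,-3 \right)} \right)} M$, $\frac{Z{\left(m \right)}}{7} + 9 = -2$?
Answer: $16$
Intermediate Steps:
$r{\left(E,t \right)} = 2 + t$ ($r{\left(E,t \right)} = t + \left(-1 + 3\right) = t + 2 = 2 + t$)
$Z{\left(m \right)} = -77$ ($Z{\left(m \right)} = -63 + 7 \left(-2\right) = -63 - 14 = -77$)
$R{\left(M \right)} = - 77 M$
$3 \left(7 - 1\right) + \left(\left(-1 - 1\right) + R{\left(0 \right)}\right) = 3 \left(7 - 1\right) - 2 = 3 \cdot 6 + \left(-2 + 0\right) = 18 - 2 = 16$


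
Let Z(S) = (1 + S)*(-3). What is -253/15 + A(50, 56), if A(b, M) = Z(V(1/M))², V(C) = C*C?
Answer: -1159623673/147517440 ≈ -7.8609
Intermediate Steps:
V(C) = C²
Z(S) = -3 - 3*S
A(b, M) = (-3 - 3/M²)²
-253/15 + A(50, 56) = -253/15 + 9*(1 + 56²)²/56⁴ = -253*1/15 + 9*(1/9834496)*(1 + 3136)² = -253/15 + 9*(1/9834496)*3137² = -253/15 + 9*(1/9834496)*9840769 = -253/15 + 88566921/9834496 = -1159623673/147517440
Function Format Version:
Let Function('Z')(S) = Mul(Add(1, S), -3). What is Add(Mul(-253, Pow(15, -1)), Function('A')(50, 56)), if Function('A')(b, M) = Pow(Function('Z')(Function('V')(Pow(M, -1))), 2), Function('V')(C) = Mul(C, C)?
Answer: Rational(-1159623673, 147517440) ≈ -7.8609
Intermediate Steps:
Function('V')(C) = Pow(C, 2)
Function('Z')(S) = Add(-3, Mul(-3, S))
Function('A')(b, M) = Pow(Add(-3, Mul(-3, Pow(M, -2))), 2) (Function('A')(b, M) = Pow(Add(-3, Mul(-3, Pow(Pow(M, -1), 2))), 2) = Pow(Add(-3, Mul(-3, Pow(M, -2))), 2))
Add(Mul(-253, Pow(15, -1)), Function('A')(50, 56)) = Add(Mul(-253, Pow(15, -1)), Mul(9, Pow(56, -4), Pow(Add(1, Pow(56, 2)), 2))) = Add(Mul(-253, Rational(1, 15)), Mul(9, Rational(1, 9834496), Pow(Add(1, 3136), 2))) = Add(Rational(-253, 15), Mul(9, Rational(1, 9834496), Pow(3137, 2))) = Add(Rational(-253, 15), Mul(9, Rational(1, 9834496), 9840769)) = Add(Rational(-253, 15), Rational(88566921, 9834496)) = Rational(-1159623673, 147517440)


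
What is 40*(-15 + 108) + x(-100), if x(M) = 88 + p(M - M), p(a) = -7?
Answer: 3801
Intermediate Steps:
x(M) = 81 (x(M) = 88 - 7 = 81)
40*(-15 + 108) + x(-100) = 40*(-15 + 108) + 81 = 40*93 + 81 = 3720 + 81 = 3801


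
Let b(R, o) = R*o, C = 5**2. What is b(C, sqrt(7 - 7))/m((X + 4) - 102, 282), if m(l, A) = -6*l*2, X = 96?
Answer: 0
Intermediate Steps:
C = 25
m(l, A) = -12*l
b(C, sqrt(7 - 7))/m((X + 4) - 102, 282) = (25*sqrt(7 - 7))/((-12*((96 + 4) - 102))) = (25*sqrt(0))/((-12*(100 - 102))) = (25*0)/((-12*(-2))) = 0/24 = 0*(1/24) = 0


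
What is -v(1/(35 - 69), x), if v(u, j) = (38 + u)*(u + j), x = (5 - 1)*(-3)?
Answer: 528019/1156 ≈ 456.76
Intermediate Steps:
x = -12 (x = 4*(-3) = -12)
v(u, j) = (38 + u)*(j + u)
-v(1/(35 - 69), x) = -((1/(35 - 69))² + 38*(-12) + 38/(35 - 69) - 12/(35 - 69)) = -((1/(-34))² - 456 + 38/(-34) - 12/(-34)) = -((-1/34)² - 456 + 38*(-1/34) - 12*(-1/34)) = -(1/1156 - 456 - 19/17 + 6/17) = -1*(-528019/1156) = 528019/1156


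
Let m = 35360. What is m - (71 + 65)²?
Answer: 16864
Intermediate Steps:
m - (71 + 65)² = 35360 - (71 + 65)² = 35360 - 1*136² = 35360 - 1*18496 = 35360 - 18496 = 16864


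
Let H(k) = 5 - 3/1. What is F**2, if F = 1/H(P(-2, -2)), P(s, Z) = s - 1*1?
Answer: 1/4 ≈ 0.25000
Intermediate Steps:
P(s, Z) = -1 + s (P(s, Z) = s - 1 = -1 + s)
H(k) = 2 (H(k) = 5 - 3*1 = 5 - 3 = 2)
F = 1/2 ≈ 0.50000
F**2 = (1/2)**2 = 1/4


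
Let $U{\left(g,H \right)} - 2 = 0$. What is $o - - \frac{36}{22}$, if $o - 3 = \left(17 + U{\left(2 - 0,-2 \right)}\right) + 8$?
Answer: $\frac{348}{11} \approx 31.636$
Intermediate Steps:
$U{\left(g,H \right)} = 2$ ($U{\left(g,H \right)} = 2 + 0 = 2$)
$o = 30$ ($o = 3 + \left(\left(17 + 2\right) + 8\right) = 3 + \left(19 + 8\right) = 3 + 27 = 30$)
$o - - \frac{36}{22} = 30 - - \frac{36}{22} = 30 - \left(-36\right) \frac{1}{22} = 30 - - \frac{18}{11} = 30 + \frac{18}{11} = \frac{348}{11}$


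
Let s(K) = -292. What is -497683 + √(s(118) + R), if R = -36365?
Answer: -497683 + 3*I*√4073 ≈ -4.9768e+5 + 191.46*I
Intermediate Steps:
-497683 + √(s(118) + R) = -497683 + √(-292 - 36365) = -497683 + √(-36657) = -497683 + 3*I*√4073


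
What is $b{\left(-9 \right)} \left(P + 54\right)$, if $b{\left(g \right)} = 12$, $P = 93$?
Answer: $1764$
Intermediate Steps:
$b{\left(-9 \right)} \left(P + 54\right) = 12 \left(93 + 54\right) = 12 \cdot 147 = 1764$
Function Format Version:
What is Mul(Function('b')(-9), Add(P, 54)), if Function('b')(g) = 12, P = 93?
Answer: 1764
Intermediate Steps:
Mul(Function('b')(-9), Add(P, 54)) = Mul(12, Add(93, 54)) = Mul(12, 147) = 1764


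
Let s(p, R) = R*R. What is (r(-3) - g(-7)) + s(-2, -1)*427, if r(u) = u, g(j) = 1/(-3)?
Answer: 1273/3 ≈ 424.33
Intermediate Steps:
g(j) = -1/3
s(p, R) = R**2
(r(-3) - g(-7)) + s(-2, -1)*427 = (-3 - 1*(-1/3)) + (-1)**2*427 = (-3 + 1/3) + 1*427 = -8/3 + 427 = 1273/3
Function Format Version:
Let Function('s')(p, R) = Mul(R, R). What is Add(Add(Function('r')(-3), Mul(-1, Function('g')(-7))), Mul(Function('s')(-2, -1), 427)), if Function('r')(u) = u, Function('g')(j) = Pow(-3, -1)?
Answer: Rational(1273, 3) ≈ 424.33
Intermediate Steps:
Function('g')(j) = Rational(-1, 3)
Function('s')(p, R) = Pow(R, 2)
Add(Add(Function('r')(-3), Mul(-1, Function('g')(-7))), Mul(Function('s')(-2, -1), 427)) = Add(Add(-3, Mul(-1, Rational(-1, 3))), Mul(Pow(-1, 2), 427)) = Add(Add(-3, Rational(1, 3)), Mul(1, 427)) = Add(Rational(-8, 3), 427) = Rational(1273, 3)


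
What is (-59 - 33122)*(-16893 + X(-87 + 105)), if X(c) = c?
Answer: 559929375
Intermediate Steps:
(-59 - 33122)*(-16893 + X(-87 + 105)) = (-59 - 33122)*(-16893 + (-87 + 105)) = -33181*(-16893 + 18) = -33181*(-16875) = 559929375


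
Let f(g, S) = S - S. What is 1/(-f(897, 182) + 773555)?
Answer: 1/773555 ≈ 1.2927e-6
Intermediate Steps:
f(g, S) = 0
1/(-f(897, 182) + 773555) = 1/(-1*0 + 773555) = 1/(0 + 773555) = 1/773555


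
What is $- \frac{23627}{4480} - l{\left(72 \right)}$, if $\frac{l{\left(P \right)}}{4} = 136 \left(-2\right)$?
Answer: $\frac{4850613}{4480} \approx 1082.7$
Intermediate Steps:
$l{\left(P \right)} = -1088$ ($l{\left(P \right)} = 4 \cdot 136 \left(-2\right) = 4 \left(-272\right) = -1088$)
$- \frac{23627}{4480} - l{\left(72 \right)} = - \frac{23627}{4480} - -1088 = \left(-23627\right) \frac{1}{4480} + 1088 = - \frac{23627}{4480} + 1088 = \frac{4850613}{4480}$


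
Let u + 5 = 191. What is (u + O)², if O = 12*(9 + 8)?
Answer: 152100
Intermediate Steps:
u = 186 (u = -5 + 191 = 186)
O = 204 (O = 12*17 = 204)
(u + O)² = (186 + 204)² = 390² = 152100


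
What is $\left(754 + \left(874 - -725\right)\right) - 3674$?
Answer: $-1321$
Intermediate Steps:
$\left(754 + \left(874 - -725\right)\right) - 3674 = \left(754 + \left(874 + 725\right)\right) - 3674 = \left(754 + 1599\right) - 3674 = 2353 - 3674 = -1321$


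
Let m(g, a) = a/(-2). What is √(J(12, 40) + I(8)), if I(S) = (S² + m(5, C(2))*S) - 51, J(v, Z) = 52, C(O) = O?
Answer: √57 ≈ 7.5498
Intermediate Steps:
m(g, a) = -a/2 (m(g, a) = a*(-½) = -a/2)
I(S) = -51 + S² - S (I(S) = (S² + (-½*2)*S) - 51 = (S² - S) - 51 = -51 + S² - S)
√(J(12, 40) + I(8)) = √(52 + (-51 + 8² - 1*8)) = √(52 + (-51 + 64 - 8)) = √(52 + 5) = √57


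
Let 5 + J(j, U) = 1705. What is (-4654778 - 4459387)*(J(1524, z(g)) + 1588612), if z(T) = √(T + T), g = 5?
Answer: -14494365969480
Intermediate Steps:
z(T) = √2*√T (z(T) = √(2*T) = √2*√T)
J(j, U) = 1700 (J(j, U) = -5 + 1705 = 1700)
(-4654778 - 4459387)*(J(1524, z(g)) + 1588612) = (-4654778 - 4459387)*(1700 + 1588612) = -9114165*1590312 = -14494365969480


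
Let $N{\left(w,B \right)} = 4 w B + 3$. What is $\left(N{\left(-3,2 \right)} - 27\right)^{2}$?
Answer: $2304$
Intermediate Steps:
$N{\left(w,B \right)} = 3 + 4 B w$ ($N{\left(w,B \right)} = 4 B w + 3 = 3 + 4 B w$)
$\left(N{\left(-3,2 \right)} - 27\right)^{2} = \left(\left(3 + 4 \cdot 2 \left(-3\right)\right) - 27\right)^{2} = \left(\left(3 - 24\right) - 27\right)^{2} = \left(-21 - 27\right)^{2} = \left(-48\right)^{2} = 2304$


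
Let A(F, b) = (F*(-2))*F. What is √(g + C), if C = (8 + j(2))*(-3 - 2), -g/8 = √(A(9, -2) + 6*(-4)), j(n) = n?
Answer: √(-50 - 8*I*√186) ≈ 5.9168 - 9.22*I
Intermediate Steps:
A(F, b) = -2*F² (A(F, b) = (-2*F)*F = -2*F²)
g = -8*I*√186 (g = -8*√(-2*9² + 6*(-4)) = -8*√(-2*81 - 24) = -8*√(-162 - 24) = -8*I*√186 ≈ -109.11*I)
C = -50 (C = (8 + 2)*(-3 - 2) = 10*(-5) = -50)
√(g + C) = √(-8*I*√186 - 50) = √(-50 - 8*I*√186)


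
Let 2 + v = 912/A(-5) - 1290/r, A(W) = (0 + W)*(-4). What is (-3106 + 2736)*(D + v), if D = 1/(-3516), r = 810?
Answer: -245915579/15822 ≈ -15543.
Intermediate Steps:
A(W) = -4*W (A(W) = W*(-4) = -4*W)
D = -1/3516 ≈ -0.00028441
v = 5671/135 (v = -2 + (912/((-4*(-5))) - 1290/810) = -2 + (912/20 - 1290*1/810) = -2 + (912*(1/20) - 43/27) = -2 + (228/5 - 43/27) = -2 + 5941/135 = 5671/135 ≈ 42.007)
(-3106 + 2736)*(D + v) = (-3106 + 2736)*(-1/3516 + 5671/135) = -370*6646367/158220 = -245915579/15822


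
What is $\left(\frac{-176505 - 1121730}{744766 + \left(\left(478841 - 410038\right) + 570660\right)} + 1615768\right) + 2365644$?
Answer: $\frac{5511184653113}{1384229} \approx 3.9814 \cdot 10^{6}$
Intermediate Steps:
$\left(\frac{-176505 - 1121730}{744766 + \left(\left(478841 - 410038\right) + 570660\right)} + 1615768\right) + 2365644 = \left(- \frac{1298235}{744766 + \left(68803 + 570660\right)} + 1615768\right) + 2365644 = \left(- \frac{1298235}{744766 + 639463} + 1615768\right) + 2365644 = \left(- \frac{1298235}{1384229} + 1615768\right) + 2365644 = \frac{2236591624637}{1384229} + 2365644 = \frac{5511184653113}{1384229}$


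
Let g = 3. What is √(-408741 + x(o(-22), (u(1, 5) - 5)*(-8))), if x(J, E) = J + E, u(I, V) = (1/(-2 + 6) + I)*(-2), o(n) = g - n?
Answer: 4*I*√25541 ≈ 639.26*I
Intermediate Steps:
o(n) = 3 - n
u(I, V) = -½ - 2*I (u(I, V) = (1/4 + I)*(-2) = (¼ + I)*(-2) = -½ - 2*I)
x(J, E) = E + J
√(-408741 + x(o(-22), (u(1, 5) - 5)*(-8))) = √(-408741 + (((-½ - 2*1) - 5)*(-8) + (3 - 1*(-22)))) = √(-408741 + (((-½ - 2) - 5)*(-8) + (3 + 22))) = √(-408741 + ((-5/2 - 5)*(-8) + 25)) = √(-408741 + (-15/2*(-8) + 25)) = √(-408741 + (60 + 25)) = √(-408741 + 85) = √(-408656) = 4*I*√25541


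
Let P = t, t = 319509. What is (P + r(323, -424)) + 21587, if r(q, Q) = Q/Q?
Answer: 341097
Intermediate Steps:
r(q, Q) = 1
P = 319509
(P + r(323, -424)) + 21587 = (319509 + 1) + 21587 = 319510 + 21587 = 341097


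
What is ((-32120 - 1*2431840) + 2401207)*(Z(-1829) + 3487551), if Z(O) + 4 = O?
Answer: -218739261654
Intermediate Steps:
Z(O) = -4 + O
((-32120 - 1*2431840) + 2401207)*(Z(-1829) + 3487551) = ((-32120 - 1*2431840) + 2401207)*((-4 - 1829) + 3487551) = ((-32120 - 2431840) + 2401207)*(-1833 + 3487551) = (-2463960 + 2401207)*3485718 = -62753*3485718 = -218739261654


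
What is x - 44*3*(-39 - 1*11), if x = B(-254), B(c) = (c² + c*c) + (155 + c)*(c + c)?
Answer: 185924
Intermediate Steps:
B(c) = 2*c² + 2*c*(155 + c) (B(c) = (c² + c²) + (155 + c)*(2*c) = 2*c² + 2*c*(155 + c))
x = 179324 (x = 2*(-254)*(155 + 2*(-254)) = 2*(-254)*(155 - 508) = 2*(-254)*(-353) = 179324)
x - 44*3*(-39 - 1*11) = 179324 - 44*3*(-39 - 1*11) = 179324 - 132*(-39 - 11) = 179324 - 132*(-50) = 179324 - 1*(-6600) = 179324 + 6600 = 185924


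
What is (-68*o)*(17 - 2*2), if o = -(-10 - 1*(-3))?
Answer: -6188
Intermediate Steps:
o = 7 (o = -(-10 + 3) = -1*(-7) = 7)
(-68*o)*(17 - 2*2) = (-68*7)*(17 - 2*2) = -476*(17 - 4) = -476*13 = -6188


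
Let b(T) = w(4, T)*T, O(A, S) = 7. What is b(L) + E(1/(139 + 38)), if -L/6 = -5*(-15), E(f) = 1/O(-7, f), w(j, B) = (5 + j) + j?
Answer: -40949/7 ≈ -5849.9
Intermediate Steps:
w(j, B) = 5 + 2*j
E(f) = ⅐ (E(f) = 1/7 = ⅐)
L = -450 (L = -(-30)*(-15) = -6*75 = -450)
b(T) = 13*T (b(T) = (5 + 2*4)*T = (5 + 8)*T = 13*T)
b(L) + E(1/(139 + 38)) = 13*(-450) + ⅐ = -5850 + ⅐ = -40949/7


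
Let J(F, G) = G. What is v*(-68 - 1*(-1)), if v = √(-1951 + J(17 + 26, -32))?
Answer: -67*I*√1983 ≈ -2983.6*I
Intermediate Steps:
v = I*√1983 (v = √(-1951 - 32) = √(-1983) = I*√1983 ≈ 44.531*I)
v*(-68 - 1*(-1)) = (I*√1983)*(-68 - 1*(-1)) = (I*√1983)*(-68 + 1) = (I*√1983)*(-67) = -67*I*√1983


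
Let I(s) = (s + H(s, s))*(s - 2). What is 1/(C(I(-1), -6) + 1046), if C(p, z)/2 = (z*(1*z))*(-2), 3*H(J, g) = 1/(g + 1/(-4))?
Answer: 1/902 ≈ 0.0011086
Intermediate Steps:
H(J, g) = 1/(3*(-1/4 + g)) (H(J, g) = 1/(3*(g + 1/(-4))) = 1/(3*(g - 1/4)) = 1/(3*(-1/4 + g)))
I(s) = (-2 + s)*(s + 4/(3*(-1 + 4*s))) (I(s) = (s + 4/(3*(-1 + 4*s)))*(s - 2) = (s + 4/(3*(-1 + 4*s)))*(-2 + s) = (-2 + s)*(s + 4/(3*(-1 + 4*s))))
C(p, z) = -4*z**2 (C(p, z) = 2*((z*(1*z))*(-2)) = 2*((z*z)*(-2)) = 2*(z**2*(-2)) = 2*(-2*z**2) = -4*z**2)
1/(C(I(-1), -6) + 1046) = 1/(-4*(-6)**2 + 1046) = 1/(-4*36 + 1046) = 1/(-144 + 1046) = 1/902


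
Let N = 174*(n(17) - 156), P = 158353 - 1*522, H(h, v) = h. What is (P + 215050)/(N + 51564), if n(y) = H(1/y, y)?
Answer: 6338977/415314 ≈ 15.263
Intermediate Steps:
P = 157831 (P = 158353 - 522 = 157831)
n(y) = 1/y
N = -461274/17 (N = 174*(1/17 - 156) = 174*(-2651/17) = -461274/17 ≈ -27134.)
(P + 215050)/(N + 51564) = (157831 + 215050)/(-461274/17 + 51564) = 372881/(415314/17) = 372881*(17/415314) = 6338977/415314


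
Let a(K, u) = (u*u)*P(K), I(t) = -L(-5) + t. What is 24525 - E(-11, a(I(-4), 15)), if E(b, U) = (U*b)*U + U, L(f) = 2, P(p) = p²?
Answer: 721726425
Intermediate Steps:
I(t) = -2 + t (I(t) = -1*2 + t = -2 + t)
a(K, u) = K²*u² (a(K, u) = (u*u)*K² = u²*K² = K²*u²)
E(b, U) = U + b*U² (E(b, U) = b*U² + U = U + b*U²)
24525 - E(-11, a(I(-4), 15)) = 24525 - (-2 - 4)²*15²*(1 + ((-2 - 4)²*15²)*(-11)) = 24525 - (-6)²*225*(1 + ((-6)²*225)*(-11)) = 24525 - 36*225*(1 + (36*225)*(-11)) = 24525 - 8100*(1 + 8100*(-11)) = 24525 - 8100*(1 - 89100) = 24525 - 8100*(-89099) = 24525 - 1*(-721701900) = 24525 + 721701900 = 721726425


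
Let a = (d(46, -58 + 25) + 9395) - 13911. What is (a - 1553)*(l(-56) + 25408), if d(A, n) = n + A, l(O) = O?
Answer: -153531712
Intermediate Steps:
d(A, n) = A + n
a = -4503 (a = ((46 + (-58 + 25)) + 9395) - 13911 = ((46 - 33) + 9395) - 13911 = (13 + 9395) - 13911 = 9408 - 13911 = -4503)
(a - 1553)*(l(-56) + 25408) = (-4503 - 1553)*(-56 + 25408) = -6056*25352 = -153531712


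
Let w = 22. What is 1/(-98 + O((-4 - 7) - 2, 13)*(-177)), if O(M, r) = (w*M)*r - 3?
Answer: 1/658519 ≈ 1.5186e-6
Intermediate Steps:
O(M, r) = -3 + 22*M*r (O(M, r) = (22*M)*r - 3 = 22*M*r - 3 = -3 + 22*M*r)
1/(-98 + O((-4 - 7) - 2, 13)*(-177)) = 1/(-98 + (-3 + 22*((-4 - 7) - 2)*13)*(-177)) = 1/(-98 + (-3 + 22*(-11 - 2)*13)*(-177)) = 1/(-98 + (-3 + 22*(-13)*13)*(-177)) = 1/(-98 + (-3 - 3718)*(-177)) = 1/(-98 - 3721*(-177)) = 1/(-98 + 658617) = 1/658519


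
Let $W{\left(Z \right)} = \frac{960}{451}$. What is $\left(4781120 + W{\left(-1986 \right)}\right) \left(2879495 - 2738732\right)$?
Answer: $\frac{303525297479040}{451} \approx 6.7301 \cdot 10^{11}$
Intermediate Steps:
$W{\left(Z \right)} = \frac{960}{451}$ ($W{\left(Z \right)} = 960 \cdot \frac{1}{451} = \frac{960}{451}$)
$\left(4781120 + W{\left(-1986 \right)}\right) \left(2879495 - 2738732\right) = \left(4781120 + \frac{960}{451}\right) \left(2879495 - 2738732\right) = \frac{2156286080}{451} \cdot 140763 = \frac{303525297479040}{451}$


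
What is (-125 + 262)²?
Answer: 18769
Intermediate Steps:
(-125 + 262)² = 137² = 18769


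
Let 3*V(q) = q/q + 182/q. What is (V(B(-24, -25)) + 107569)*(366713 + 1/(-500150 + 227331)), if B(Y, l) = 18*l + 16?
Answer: 333618807182659170/8457389 ≈ 3.9447e+10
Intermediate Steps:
B(Y, l) = 16 + 18*l
V(q) = ⅓ + 182/(3*q) (V(q) = (q/q + 182/q)/3 = (1 + 182/q)/3 = ⅓ + 182/(3*q))
(V(B(-24, -25)) + 107569)*(366713 + 1/(-500150 + 227331)) = ((182 + (16 + 18*(-25)))/(3*(16 + 18*(-25))) + 107569)*(366713 + 1/(-500150 + 227331)) = ((182 + (16 - 450))/(3*(16 - 450)) + 107569)*(366713 + 1/(-272819)) = ((⅓)*(182 - 434)/(-434) + 107569)*(366713 - 1/272819) = ((⅓)*(-1/434)*(-252) + 107569)*(100046273946/272819) = (6/31 + 107569)*(100046273946/272819) = (3334645/31)*(100046273946/272819) = 333618807182659170/8457389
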